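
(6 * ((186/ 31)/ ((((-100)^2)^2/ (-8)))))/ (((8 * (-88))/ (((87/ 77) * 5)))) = 783/ 33880000000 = 0.00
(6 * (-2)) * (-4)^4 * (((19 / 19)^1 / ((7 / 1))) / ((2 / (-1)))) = 1536 / 7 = 219.43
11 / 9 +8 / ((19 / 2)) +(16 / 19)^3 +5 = 472952 / 61731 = 7.66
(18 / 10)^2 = 3.24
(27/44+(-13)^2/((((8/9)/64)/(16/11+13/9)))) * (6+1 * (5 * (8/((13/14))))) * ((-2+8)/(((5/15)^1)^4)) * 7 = 5889590420.54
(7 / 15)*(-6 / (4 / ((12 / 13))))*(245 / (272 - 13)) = -294 / 481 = -0.61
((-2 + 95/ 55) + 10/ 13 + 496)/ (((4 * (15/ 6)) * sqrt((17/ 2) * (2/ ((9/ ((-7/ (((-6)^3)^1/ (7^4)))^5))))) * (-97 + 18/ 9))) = -29812764096 * sqrt(714)/ 111880162542223075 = -0.00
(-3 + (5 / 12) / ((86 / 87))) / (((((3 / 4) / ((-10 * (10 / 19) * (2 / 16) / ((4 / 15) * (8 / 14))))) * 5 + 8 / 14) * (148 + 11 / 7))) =1086575 / 18728736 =0.06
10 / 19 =0.53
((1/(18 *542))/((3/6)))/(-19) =-1/92682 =-0.00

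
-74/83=-0.89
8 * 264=2112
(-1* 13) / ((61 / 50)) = -650 / 61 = -10.66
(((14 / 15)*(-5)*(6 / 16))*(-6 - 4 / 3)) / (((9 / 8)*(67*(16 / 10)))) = 385 / 3618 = 0.11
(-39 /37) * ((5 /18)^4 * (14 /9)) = -0.01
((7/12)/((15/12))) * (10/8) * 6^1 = 7/2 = 3.50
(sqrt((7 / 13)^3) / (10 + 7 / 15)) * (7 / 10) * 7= 1029 * sqrt(91) / 53066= 0.18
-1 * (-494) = 494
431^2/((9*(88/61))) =14307.35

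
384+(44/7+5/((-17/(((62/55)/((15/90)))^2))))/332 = 2294495603/5975585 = 383.98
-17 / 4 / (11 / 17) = -289 / 44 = -6.57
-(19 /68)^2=-361 /4624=-0.08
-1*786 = -786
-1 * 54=-54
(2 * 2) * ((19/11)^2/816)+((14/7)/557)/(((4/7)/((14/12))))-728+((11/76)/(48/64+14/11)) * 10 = -8454258720887/11624769354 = -727.26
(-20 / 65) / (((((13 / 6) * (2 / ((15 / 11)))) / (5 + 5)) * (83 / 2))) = -3600 / 154297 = -0.02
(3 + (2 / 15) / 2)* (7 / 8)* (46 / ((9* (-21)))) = -529 / 810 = -0.65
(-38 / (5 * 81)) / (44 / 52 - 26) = 494 / 132435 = 0.00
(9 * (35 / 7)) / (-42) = -15 / 14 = -1.07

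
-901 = -901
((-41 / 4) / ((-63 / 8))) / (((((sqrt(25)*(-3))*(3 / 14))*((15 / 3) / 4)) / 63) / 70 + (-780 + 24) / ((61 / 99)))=-3921568 / 3696697593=-0.00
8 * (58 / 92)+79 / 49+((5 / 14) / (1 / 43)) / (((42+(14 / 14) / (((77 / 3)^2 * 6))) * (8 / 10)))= 15969323831 / 2245159812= 7.11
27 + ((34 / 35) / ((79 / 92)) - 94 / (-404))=15842121 / 558530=28.36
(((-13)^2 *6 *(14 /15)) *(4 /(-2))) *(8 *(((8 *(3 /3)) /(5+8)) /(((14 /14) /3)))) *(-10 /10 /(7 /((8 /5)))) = 159744 /25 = 6389.76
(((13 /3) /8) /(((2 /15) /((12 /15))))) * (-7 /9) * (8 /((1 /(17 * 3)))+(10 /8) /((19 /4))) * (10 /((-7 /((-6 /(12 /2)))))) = -504205 /342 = -1474.28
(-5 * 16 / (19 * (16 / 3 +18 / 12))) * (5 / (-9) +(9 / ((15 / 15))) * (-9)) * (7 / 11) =822080 / 25707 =31.98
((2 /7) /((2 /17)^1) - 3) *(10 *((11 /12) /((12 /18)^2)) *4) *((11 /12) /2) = -605 /28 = -21.61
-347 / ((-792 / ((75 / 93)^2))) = 216875 / 761112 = 0.28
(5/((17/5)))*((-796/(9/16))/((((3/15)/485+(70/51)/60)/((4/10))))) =-617696000/17281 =-35744.23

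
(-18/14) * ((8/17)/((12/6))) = -36/119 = -0.30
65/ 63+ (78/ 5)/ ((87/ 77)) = 135551/ 9135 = 14.84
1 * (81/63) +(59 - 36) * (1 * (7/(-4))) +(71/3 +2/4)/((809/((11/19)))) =-50286953/1291164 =-38.95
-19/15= -1.27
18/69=6/23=0.26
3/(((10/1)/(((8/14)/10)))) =3/175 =0.02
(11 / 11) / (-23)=-1 / 23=-0.04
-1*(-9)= 9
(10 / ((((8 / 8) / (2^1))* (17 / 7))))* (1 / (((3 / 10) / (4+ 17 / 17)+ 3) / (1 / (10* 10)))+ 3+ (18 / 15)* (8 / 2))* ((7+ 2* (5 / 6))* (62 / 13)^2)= 1285018448 / 101439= 12667.89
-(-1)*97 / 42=97 / 42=2.31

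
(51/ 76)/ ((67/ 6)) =153/ 2546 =0.06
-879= -879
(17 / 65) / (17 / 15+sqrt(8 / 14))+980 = 14313089 / 14599 - 1530*sqrt(7) / 14599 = 980.14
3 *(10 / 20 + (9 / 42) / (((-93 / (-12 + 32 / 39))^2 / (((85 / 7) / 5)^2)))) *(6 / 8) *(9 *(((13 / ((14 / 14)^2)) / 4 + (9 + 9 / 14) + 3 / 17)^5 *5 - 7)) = 217890790111395830982373831167 / 10890027160526011703296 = 20008287.11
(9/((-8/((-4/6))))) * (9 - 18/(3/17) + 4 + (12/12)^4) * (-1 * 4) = 264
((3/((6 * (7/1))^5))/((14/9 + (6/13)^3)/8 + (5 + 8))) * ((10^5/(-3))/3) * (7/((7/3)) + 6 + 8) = -466862500/1422011815749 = -0.00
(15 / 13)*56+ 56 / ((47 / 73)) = 92624 / 611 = 151.59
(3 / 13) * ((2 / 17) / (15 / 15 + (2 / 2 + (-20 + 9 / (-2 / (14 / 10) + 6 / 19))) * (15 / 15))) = -0.00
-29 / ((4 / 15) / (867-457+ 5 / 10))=-357135 / 8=-44641.88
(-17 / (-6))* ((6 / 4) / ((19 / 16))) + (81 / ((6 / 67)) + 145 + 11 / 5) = 200503 / 190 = 1055.28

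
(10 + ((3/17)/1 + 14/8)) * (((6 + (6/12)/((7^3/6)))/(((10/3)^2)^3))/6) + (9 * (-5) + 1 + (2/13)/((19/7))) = -506217068639109/11522056000000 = -43.93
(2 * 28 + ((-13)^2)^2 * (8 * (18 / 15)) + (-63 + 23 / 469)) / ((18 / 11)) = 3536219126 / 21105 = 167553.62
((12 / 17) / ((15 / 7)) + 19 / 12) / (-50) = -1951 / 51000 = -0.04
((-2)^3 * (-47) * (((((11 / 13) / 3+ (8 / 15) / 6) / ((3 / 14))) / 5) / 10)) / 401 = 571144 / 17593875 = 0.03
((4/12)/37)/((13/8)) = 8/1443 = 0.01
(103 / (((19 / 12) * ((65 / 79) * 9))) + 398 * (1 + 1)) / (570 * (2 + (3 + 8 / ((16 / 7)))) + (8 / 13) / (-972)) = 0.17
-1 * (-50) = 50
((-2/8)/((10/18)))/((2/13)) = -117/40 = -2.92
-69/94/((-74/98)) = 3381/3478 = 0.97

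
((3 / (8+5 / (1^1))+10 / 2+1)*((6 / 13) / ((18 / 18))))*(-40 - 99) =-67554 / 169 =-399.73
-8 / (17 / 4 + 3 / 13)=-416 / 233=-1.79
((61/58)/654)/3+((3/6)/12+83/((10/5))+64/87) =9622097/227592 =42.28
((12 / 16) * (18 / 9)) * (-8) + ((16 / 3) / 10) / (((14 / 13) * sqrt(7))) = -12 + 52 * sqrt(7) / 735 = -11.81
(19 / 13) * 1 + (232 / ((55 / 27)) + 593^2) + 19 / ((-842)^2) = 178312607607153 / 506909260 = 351764.35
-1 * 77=-77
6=6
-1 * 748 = -748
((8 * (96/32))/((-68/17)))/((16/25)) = -75/8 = -9.38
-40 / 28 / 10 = -1 / 7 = -0.14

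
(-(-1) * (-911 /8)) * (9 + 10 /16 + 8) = -2007.05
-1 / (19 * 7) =-1 / 133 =-0.01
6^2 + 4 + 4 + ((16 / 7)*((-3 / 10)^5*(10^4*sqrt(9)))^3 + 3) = -774799853 / 875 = -885485.55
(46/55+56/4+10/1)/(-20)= -683/550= -1.24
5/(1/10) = 50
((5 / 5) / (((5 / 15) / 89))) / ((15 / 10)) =178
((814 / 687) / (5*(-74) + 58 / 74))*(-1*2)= 60236 / 9385107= 0.01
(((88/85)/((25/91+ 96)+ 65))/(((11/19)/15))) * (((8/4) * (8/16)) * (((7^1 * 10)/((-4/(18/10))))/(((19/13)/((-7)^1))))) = 521703/20791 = 25.09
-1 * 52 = -52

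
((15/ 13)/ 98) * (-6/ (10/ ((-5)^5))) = 28125/ 1274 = 22.08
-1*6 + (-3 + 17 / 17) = -8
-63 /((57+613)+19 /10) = -630 /6719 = -0.09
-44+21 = -23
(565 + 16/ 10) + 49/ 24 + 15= 70037/ 120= 583.64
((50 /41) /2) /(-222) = -0.00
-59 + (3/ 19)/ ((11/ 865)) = -9736/ 209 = -46.58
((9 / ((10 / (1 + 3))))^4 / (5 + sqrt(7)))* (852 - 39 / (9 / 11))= 17669.57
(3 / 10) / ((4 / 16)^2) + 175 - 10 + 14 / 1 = 919 / 5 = 183.80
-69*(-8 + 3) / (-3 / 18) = -2070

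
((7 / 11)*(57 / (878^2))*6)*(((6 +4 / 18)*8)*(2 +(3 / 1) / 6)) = 74480 / 2119931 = 0.04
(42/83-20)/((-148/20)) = 8090/3071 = 2.63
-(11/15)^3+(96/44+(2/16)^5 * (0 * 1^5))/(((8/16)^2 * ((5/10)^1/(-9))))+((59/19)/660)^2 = -371472130361/2358774000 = -157.49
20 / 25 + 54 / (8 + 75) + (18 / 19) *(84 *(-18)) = -11283202 / 7885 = -1430.97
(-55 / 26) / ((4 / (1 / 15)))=-11 / 312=-0.04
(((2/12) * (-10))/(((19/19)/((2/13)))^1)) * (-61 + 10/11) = 6610/429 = 15.41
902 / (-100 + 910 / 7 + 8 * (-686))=-451 / 2729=-0.17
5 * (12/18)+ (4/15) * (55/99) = 94/27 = 3.48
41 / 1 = 41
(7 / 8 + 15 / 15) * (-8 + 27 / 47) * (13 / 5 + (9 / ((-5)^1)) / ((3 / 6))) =5235 / 376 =13.92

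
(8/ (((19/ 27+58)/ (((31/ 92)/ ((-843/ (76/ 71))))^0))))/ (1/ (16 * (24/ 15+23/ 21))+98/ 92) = 22495104/ 179661335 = 0.13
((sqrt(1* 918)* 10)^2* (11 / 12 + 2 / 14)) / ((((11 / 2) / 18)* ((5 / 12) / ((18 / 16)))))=66178620 / 77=859462.60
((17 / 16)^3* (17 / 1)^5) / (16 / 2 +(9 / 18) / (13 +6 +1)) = 34878787205 / 164352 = 212220.04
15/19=0.79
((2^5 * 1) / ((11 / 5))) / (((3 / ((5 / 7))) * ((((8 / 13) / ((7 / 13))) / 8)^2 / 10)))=56000 / 33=1696.97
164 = 164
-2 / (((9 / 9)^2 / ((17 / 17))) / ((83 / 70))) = -83 / 35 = -2.37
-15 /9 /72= -5 /216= -0.02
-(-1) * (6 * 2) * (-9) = -108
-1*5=-5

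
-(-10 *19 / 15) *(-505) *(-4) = 76760 / 3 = 25586.67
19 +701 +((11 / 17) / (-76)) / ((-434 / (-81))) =403723269 / 560728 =720.00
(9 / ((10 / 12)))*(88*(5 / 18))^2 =19360 / 3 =6453.33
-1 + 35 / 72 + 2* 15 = 2123 / 72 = 29.49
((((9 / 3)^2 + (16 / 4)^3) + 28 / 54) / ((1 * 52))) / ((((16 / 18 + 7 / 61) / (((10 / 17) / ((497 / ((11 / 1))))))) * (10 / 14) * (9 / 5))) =6659675 / 466870014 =0.01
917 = 917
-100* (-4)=400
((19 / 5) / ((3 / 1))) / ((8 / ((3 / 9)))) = 19 / 360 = 0.05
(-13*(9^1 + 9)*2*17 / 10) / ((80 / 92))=-45747 / 50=-914.94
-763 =-763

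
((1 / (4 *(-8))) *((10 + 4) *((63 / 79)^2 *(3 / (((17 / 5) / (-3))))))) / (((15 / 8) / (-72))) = -3000564 / 106097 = -28.28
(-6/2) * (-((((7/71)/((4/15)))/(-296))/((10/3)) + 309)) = 155854467/168128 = 927.00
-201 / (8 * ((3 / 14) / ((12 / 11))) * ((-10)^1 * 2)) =1407 / 220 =6.40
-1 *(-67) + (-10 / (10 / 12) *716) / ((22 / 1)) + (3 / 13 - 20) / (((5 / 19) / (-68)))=4784.82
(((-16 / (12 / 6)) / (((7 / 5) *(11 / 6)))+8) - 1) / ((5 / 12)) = 3588 / 385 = 9.32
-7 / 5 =-1.40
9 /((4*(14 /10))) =45 /28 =1.61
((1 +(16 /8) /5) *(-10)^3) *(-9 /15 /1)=840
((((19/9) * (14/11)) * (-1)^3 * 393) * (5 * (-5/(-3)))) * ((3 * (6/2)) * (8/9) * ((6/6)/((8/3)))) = -871150/33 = -26398.48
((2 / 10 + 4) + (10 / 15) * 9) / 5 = 51 / 25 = 2.04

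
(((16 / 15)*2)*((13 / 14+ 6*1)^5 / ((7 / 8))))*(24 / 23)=549589776448 / 13529635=40621.18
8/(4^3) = 1/8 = 0.12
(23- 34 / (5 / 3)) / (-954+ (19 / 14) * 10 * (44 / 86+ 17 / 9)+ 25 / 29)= -1021293 / 361600370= -0.00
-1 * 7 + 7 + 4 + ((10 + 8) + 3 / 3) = 23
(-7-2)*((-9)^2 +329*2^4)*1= -48105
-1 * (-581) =581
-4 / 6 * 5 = -10 / 3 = -3.33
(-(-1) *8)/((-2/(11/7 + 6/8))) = -65/7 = -9.29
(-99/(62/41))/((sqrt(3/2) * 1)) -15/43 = -53.80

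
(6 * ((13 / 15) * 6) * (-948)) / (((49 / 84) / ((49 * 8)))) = -99380736 / 5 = -19876147.20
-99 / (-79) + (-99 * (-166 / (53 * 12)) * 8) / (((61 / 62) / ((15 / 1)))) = 805257387 / 255407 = 3152.84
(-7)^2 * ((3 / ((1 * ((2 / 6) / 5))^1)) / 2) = 2205 / 2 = 1102.50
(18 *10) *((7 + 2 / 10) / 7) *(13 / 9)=1872 / 7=267.43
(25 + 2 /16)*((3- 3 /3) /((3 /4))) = 67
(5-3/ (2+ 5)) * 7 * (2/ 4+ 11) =368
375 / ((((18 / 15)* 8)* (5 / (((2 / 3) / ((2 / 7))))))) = 875 / 48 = 18.23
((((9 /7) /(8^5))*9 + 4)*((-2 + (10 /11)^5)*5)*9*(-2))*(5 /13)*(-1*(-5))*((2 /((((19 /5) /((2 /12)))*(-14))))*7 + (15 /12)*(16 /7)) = 85785994863590625 /31935696945152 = 2686.21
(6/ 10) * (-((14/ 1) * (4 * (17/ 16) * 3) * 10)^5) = -10872823862919375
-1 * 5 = -5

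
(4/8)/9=1/18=0.06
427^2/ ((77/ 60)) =1562820/ 11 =142074.55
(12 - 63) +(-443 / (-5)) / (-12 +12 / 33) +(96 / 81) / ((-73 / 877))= -91899083 / 1261440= -72.85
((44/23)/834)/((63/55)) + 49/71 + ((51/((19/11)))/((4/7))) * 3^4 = 13648361714093/3260441268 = 4186.05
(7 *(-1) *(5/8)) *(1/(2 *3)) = -35/48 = -0.73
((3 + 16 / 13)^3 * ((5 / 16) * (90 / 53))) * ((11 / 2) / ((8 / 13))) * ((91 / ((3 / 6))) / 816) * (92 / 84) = 1052321875 / 11994112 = 87.74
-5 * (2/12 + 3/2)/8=-25/24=-1.04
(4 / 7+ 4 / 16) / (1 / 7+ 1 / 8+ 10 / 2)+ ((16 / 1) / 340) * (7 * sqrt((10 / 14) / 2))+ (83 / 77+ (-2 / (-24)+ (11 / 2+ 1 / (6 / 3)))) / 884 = 3040427 / 18535440+ 2 * sqrt(70) / 85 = 0.36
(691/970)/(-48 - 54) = -691/98940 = -0.01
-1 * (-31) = 31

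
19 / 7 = 2.71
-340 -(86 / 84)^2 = -601609 / 1764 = -341.05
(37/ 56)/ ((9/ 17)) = 1.25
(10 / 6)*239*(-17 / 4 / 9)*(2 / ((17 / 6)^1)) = -1195 / 9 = -132.78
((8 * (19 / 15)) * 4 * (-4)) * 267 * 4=-865792 / 5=-173158.40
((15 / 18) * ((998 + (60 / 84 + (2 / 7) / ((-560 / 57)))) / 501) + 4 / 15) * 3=11358251 / 1963920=5.78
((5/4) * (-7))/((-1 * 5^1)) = 7/4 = 1.75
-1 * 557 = -557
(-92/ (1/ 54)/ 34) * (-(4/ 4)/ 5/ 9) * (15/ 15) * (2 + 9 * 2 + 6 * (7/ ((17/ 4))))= 140208/ 1445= 97.03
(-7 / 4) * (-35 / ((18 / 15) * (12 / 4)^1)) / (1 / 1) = 1225 / 72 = 17.01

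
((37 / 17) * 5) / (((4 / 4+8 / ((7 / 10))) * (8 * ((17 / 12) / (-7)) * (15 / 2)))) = -1813 / 25143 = -0.07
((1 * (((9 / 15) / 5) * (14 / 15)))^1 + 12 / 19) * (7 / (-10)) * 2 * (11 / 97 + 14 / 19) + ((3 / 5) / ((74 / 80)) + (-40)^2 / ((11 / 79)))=102352584704622 / 8907449375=11490.67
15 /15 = 1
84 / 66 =14 / 11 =1.27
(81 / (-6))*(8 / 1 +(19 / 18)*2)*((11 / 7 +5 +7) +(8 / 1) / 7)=-4017 / 2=-2008.50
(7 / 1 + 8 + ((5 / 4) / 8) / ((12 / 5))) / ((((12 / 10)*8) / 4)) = 28925 / 4608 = 6.28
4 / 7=0.57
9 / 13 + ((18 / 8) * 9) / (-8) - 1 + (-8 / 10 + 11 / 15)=-18131 / 6240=-2.91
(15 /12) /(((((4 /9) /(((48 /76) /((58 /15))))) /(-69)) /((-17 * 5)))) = 11876625 /4408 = 2694.33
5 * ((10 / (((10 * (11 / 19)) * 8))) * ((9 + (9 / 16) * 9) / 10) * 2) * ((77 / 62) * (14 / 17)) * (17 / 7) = 29925 / 3968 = 7.54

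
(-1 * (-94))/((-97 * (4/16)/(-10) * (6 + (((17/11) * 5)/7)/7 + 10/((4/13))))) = 4053280/4042281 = 1.00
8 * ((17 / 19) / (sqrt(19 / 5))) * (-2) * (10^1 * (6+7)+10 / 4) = -973.06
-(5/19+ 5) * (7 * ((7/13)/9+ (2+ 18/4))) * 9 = -537250/247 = -2175.10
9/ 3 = 3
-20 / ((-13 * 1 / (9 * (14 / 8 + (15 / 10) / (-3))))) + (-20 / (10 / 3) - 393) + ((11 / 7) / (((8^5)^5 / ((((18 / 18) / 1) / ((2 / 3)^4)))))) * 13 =-20995414709247264877122008013 / 55006124792465627449131008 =-381.69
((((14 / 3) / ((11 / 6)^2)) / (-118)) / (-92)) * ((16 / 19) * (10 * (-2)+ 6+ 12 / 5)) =-0.00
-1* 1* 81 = -81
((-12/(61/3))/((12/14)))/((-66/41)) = 287/671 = 0.43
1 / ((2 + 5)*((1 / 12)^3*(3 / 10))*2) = 2880 / 7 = 411.43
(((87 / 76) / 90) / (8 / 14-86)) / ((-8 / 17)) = 3451 / 10907520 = 0.00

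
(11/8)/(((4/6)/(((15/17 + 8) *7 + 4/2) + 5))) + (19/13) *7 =67585/442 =152.91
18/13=1.38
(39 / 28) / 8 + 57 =57.17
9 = 9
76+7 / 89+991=94970 / 89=1067.08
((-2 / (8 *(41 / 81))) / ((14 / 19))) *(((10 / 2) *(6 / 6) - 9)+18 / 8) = 1539 / 1312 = 1.17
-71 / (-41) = 71 / 41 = 1.73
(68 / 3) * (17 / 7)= 1156 / 21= 55.05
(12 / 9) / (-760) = -0.00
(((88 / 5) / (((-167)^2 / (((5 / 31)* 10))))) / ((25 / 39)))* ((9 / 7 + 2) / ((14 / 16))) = 1262976 / 211816955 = 0.01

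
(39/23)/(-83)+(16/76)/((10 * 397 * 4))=-2939861/143995870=-0.02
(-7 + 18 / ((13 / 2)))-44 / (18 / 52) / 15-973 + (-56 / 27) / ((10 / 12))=-346856 / 351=-988.19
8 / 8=1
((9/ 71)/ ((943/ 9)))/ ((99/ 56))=504/ 736483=0.00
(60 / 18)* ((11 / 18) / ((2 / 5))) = 275 / 54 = 5.09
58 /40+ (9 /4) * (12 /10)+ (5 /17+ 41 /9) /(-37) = 455023 /113220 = 4.02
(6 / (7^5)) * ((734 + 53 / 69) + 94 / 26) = 0.26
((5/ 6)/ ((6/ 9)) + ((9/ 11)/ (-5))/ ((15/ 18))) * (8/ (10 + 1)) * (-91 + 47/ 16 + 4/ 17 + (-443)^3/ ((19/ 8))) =-11539870805303/ 411400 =-28050245.03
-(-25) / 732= 0.03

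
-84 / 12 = -7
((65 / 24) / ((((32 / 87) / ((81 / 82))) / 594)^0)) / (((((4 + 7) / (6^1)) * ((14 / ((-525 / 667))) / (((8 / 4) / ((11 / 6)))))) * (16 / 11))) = -14625 / 234784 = -0.06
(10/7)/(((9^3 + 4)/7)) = 10/733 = 0.01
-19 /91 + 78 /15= 2271 /455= 4.99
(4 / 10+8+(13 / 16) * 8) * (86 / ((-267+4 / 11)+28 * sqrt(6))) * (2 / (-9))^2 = -118119452 / 464784075 - 12403952 * sqrt(6) / 464784075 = -0.32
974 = 974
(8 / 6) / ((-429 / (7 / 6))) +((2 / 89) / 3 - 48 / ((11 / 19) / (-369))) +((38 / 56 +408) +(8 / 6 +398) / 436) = 32514628677161 / 1048755708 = 31003.05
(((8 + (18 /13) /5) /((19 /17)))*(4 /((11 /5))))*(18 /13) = 658512 /35321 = 18.64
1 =1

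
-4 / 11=-0.36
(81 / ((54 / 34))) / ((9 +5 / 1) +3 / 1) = 3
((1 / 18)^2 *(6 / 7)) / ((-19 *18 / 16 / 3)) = -4 / 10773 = -0.00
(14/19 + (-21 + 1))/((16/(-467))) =85461/152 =562.24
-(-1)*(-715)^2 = 511225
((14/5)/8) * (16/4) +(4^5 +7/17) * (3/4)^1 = 261701/340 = 769.71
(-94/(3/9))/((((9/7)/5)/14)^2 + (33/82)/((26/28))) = -12029490200/18502091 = -650.17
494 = 494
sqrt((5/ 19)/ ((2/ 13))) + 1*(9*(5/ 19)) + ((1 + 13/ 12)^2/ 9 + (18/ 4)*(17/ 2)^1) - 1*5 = sqrt(2470)/ 38 + 888943/ 24624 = 37.41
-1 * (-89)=89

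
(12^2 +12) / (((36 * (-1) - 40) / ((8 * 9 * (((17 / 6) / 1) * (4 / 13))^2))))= -27744 / 247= -112.32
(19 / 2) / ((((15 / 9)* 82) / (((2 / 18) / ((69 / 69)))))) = 19 / 2460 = 0.01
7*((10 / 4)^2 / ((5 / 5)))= 175 / 4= 43.75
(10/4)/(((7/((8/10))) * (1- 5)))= -0.07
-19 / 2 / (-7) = 19 / 14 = 1.36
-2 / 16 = -1 / 8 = -0.12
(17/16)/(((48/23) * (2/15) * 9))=1955/4608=0.42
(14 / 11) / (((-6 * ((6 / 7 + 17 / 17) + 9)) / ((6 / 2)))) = -0.06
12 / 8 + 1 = 2.50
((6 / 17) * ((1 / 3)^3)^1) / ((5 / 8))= 16 / 765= 0.02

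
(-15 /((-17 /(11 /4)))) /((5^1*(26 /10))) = 165 /884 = 0.19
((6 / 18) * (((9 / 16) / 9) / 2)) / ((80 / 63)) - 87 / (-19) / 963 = 202319 / 15613440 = 0.01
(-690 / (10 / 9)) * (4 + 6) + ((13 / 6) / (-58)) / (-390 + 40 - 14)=-6210.00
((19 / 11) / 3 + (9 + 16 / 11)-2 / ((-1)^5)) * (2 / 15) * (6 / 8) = 43 / 33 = 1.30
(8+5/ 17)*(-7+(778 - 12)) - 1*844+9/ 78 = 2409497/ 442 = 5451.35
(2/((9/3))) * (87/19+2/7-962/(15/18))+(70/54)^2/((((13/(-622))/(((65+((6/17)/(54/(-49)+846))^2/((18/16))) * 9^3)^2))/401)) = -822765914300206864111715996041687/11365657222041281250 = -72390526850011.53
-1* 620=-620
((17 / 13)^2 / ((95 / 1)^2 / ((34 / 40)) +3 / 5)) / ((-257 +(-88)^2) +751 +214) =24565 / 1289193017788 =0.00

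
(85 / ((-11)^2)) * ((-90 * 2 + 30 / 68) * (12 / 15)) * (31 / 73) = -34410 / 803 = -42.85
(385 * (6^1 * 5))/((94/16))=92400/47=1965.96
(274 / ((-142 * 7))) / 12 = -137 / 5964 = -0.02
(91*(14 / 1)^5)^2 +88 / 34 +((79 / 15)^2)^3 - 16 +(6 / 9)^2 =463830835454639047743857 / 193640625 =2395317797877584.04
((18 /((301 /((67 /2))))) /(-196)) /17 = -603 /1002932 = -0.00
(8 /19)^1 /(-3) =-8 /57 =-0.14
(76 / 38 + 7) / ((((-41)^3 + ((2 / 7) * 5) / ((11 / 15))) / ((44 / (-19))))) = 30492 / 100828573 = 0.00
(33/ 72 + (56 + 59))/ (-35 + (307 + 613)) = 2771/ 21240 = 0.13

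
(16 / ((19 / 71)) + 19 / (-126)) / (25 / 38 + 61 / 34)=2427175 / 99792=24.32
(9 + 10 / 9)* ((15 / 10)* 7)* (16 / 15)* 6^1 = 10192 / 15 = 679.47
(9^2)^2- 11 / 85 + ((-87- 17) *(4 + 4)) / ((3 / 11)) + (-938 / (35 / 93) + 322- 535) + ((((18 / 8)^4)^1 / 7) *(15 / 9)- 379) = 39472757 / 91392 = 431.91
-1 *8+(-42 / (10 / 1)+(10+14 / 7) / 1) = -1 / 5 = -0.20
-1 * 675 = -675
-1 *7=-7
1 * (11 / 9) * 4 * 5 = 220 / 9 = 24.44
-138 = -138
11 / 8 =1.38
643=643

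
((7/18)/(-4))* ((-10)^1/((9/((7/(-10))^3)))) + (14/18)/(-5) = -12481/64800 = -0.19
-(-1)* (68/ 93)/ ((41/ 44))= 2992/ 3813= 0.78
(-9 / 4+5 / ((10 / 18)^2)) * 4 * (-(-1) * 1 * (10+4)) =3906 / 5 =781.20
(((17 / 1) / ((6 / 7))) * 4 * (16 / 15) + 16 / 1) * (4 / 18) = 9056 / 405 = 22.36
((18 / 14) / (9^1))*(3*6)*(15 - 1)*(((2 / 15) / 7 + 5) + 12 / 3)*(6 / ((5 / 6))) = 409104 / 175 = 2337.74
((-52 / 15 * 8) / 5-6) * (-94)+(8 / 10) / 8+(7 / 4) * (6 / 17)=1384783 / 1275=1086.10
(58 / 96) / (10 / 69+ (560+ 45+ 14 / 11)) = 7337 / 7364336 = 0.00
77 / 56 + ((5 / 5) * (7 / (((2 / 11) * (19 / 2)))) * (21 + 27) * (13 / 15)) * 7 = 897941 / 760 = 1181.50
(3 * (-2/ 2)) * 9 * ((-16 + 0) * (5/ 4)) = 540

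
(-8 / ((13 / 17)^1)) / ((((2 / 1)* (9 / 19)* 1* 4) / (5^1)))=-1615 / 117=-13.80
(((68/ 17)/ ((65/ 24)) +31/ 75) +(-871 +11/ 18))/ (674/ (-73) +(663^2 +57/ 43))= -15948370663/ 8071726279500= -0.00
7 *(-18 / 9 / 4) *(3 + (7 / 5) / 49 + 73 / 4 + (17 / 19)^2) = -1115879 / 14440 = -77.28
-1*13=-13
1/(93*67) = 1/6231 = 0.00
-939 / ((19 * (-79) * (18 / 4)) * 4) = 313 / 9006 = 0.03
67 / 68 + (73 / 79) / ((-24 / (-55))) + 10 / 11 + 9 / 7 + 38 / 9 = 70881571 / 7445592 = 9.52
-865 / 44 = -19.66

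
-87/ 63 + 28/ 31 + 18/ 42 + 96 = 62464/ 651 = 95.95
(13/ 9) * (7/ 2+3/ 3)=13/ 2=6.50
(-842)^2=708964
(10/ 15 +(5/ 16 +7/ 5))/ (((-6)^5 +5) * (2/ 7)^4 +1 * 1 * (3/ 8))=-1370971/ 29624550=-0.05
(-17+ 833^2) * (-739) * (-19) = 9742656752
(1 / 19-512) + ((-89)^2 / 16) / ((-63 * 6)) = -58979395 / 114912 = -513.26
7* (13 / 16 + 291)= 2042.69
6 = 6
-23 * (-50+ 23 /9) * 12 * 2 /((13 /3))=78568 /13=6043.69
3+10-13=0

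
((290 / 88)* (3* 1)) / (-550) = -87 / 4840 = -0.02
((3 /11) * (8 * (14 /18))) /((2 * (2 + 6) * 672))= 1 /6336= 0.00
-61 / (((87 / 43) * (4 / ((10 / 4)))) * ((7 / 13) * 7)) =-170495 / 34104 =-5.00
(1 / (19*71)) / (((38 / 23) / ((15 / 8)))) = 345 / 410096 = 0.00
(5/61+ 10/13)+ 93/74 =123699/58682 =2.11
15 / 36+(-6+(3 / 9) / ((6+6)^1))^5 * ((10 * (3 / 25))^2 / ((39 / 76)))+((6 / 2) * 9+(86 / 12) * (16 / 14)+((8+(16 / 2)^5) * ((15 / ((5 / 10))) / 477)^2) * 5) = -6645038036691203 / 322006321728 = -20636.36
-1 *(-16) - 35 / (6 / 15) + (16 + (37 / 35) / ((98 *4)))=-761423 / 13720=-55.50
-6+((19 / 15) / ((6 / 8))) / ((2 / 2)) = -194 / 45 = -4.31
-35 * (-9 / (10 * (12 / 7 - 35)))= -441 / 466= -0.95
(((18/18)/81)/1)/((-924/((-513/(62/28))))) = 19/6138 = 0.00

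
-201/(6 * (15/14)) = -469/15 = -31.27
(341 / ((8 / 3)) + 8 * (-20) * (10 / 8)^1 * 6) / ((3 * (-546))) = 0.65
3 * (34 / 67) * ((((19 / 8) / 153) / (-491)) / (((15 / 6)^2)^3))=-304 / 1542046875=-0.00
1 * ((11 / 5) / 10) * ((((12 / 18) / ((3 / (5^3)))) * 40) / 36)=550 / 81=6.79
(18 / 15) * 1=6 / 5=1.20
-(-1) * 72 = 72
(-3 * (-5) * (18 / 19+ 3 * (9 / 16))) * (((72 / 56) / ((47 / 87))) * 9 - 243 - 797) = -4026382695 / 100016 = -40257.39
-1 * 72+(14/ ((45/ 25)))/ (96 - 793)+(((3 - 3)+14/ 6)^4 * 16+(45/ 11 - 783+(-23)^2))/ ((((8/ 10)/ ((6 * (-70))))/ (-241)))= 5876446267367/ 207009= 28387395.08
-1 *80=-80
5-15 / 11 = 40 / 11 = 3.64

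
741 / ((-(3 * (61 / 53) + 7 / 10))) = -178.43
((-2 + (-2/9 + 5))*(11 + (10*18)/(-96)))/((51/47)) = 85775/3672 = 23.36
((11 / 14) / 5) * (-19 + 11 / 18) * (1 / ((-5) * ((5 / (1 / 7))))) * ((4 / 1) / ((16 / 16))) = 3641 / 55125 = 0.07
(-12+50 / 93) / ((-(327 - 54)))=82 / 1953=0.04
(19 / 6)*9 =28.50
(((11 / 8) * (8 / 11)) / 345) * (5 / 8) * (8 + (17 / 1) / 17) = 3 / 184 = 0.02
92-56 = 36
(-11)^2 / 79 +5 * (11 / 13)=5918 / 1027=5.76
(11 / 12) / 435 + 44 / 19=229889 / 99180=2.32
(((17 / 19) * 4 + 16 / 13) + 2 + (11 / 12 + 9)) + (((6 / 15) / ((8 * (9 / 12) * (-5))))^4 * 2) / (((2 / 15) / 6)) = 11619611351 / 694687500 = 16.73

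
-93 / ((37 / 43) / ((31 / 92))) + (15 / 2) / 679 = -84149421 / 2311316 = -36.41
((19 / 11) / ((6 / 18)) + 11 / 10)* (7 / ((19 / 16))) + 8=45.03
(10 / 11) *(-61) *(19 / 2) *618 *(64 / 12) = -19100320 / 11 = -1736392.73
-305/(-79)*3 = 11.58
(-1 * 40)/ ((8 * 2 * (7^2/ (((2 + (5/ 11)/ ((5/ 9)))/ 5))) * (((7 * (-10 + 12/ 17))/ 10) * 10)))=527/ 1192268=0.00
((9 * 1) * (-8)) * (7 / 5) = -504 / 5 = -100.80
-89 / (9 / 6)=-59.33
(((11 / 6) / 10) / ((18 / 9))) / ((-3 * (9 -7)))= -11 / 720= -0.02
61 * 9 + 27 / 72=4395 / 8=549.38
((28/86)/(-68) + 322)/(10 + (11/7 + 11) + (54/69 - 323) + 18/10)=-126319795/116845964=-1.08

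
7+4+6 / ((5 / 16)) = 151 / 5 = 30.20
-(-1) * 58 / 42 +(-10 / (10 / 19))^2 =7610 / 21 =362.38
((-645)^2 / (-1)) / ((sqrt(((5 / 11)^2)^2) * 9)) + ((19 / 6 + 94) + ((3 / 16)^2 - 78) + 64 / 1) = -171759973 / 768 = -223645.80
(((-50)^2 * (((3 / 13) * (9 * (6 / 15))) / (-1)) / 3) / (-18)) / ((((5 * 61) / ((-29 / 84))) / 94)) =-4.09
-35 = -35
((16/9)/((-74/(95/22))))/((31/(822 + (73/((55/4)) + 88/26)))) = -5015544/1804231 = -2.78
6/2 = 3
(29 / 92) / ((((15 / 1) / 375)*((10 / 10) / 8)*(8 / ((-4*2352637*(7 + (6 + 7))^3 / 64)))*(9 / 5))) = -1066038640625 / 207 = -5149945123.79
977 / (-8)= -977 / 8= -122.12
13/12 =1.08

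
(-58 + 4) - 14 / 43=-2336 / 43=-54.33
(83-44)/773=39/773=0.05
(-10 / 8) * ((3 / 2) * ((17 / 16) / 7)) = -255 / 896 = -0.28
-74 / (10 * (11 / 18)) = -666 / 55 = -12.11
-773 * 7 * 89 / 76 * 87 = -41897373 / 76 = -551281.22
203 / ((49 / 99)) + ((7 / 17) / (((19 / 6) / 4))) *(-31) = 890877 / 2261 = 394.02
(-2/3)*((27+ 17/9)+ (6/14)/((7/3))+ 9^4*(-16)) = 92563190/1323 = 69964.62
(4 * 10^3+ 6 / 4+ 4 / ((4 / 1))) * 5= 40025 / 2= 20012.50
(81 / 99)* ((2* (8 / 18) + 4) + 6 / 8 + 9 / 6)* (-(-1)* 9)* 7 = 16191 / 44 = 367.98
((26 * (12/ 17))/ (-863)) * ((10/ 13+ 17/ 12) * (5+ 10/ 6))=-13640/ 44013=-0.31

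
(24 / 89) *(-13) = -312 / 89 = -3.51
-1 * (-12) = 12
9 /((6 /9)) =27 /2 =13.50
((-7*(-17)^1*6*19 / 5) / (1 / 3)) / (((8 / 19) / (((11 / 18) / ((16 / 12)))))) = 1417647 / 160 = 8860.29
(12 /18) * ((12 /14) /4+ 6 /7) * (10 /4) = 25 /14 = 1.79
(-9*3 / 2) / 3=-4.50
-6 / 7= -0.86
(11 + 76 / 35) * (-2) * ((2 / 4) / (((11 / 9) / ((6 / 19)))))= -24894 / 7315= -3.40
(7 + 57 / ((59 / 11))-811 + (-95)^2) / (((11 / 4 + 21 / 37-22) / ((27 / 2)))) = -970360668 / 163135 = -5948.21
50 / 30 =5 / 3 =1.67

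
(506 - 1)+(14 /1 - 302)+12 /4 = 220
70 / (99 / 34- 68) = -2380 / 2213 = -1.08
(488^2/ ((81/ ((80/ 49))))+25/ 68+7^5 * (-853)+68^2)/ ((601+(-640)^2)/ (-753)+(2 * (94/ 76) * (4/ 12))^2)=350368114252599529/ 13305472401312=26332.63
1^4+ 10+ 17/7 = 94/7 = 13.43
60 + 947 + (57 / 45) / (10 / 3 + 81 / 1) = 1273874 / 1265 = 1007.02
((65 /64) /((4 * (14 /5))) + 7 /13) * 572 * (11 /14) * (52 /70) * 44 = 507202839 /54880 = 9242.03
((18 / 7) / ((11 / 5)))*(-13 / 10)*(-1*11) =117 / 7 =16.71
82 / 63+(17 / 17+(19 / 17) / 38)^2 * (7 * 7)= 3876367 / 72828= 53.23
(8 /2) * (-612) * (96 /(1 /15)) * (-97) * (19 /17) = 382164480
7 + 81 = 88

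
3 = 3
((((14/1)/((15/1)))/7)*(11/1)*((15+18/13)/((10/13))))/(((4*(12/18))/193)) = 452199/200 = 2261.00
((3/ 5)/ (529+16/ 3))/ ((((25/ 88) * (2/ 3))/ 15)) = 3564/ 40075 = 0.09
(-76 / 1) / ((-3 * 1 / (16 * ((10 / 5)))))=2432 / 3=810.67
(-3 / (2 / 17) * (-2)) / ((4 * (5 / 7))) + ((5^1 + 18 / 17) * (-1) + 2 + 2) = 5369 / 340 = 15.79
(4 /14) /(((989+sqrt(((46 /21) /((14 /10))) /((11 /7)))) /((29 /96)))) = 13717 /157179632 - 29 *sqrt(53130) /75917762256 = 0.00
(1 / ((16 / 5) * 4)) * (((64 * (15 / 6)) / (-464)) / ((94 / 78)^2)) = -38025 / 2049952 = -0.02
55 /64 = 0.86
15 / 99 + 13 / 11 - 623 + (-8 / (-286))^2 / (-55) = -2097556223 / 3374085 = -621.67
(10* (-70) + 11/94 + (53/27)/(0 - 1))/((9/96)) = -28500560/3807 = -7486.36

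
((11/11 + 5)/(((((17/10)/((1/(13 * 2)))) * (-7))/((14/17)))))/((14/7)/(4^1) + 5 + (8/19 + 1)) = -0.00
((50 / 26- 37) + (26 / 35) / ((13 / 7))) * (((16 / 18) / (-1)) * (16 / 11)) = 288512 / 6435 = 44.83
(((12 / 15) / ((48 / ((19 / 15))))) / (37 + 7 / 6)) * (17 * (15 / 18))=323 / 41220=0.01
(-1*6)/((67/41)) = -246/67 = -3.67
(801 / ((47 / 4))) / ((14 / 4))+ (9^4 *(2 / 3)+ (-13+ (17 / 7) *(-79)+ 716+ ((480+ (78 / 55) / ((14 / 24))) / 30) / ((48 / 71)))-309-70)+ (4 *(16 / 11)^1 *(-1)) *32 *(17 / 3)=1264614781 / 361900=3494.38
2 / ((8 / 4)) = 1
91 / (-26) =-7 / 2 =-3.50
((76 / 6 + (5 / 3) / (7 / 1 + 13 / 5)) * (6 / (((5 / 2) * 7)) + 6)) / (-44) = -68413 / 36960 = -1.85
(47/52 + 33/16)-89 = -17895/208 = -86.03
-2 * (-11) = 22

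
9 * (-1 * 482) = -4338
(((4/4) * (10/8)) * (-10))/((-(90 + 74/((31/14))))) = 775/7652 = 0.10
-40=-40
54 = 54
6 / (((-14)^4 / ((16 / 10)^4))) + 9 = 13507161 / 1500625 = 9.00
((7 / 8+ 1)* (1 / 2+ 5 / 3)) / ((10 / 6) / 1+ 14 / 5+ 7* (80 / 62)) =30225 / 100432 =0.30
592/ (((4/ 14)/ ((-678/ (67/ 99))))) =-139076784/ 67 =-2075772.90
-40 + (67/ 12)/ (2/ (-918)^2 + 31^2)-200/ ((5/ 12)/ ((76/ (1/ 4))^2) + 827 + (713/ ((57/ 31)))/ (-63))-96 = -6327564331832259810413/ 46444983739765231874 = -136.24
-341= -341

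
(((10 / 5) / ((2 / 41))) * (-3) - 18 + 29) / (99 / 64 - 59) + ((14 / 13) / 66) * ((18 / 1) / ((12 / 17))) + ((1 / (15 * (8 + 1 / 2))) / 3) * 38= 1982945687 / 804490830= 2.46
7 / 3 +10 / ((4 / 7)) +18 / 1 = 227 / 6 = 37.83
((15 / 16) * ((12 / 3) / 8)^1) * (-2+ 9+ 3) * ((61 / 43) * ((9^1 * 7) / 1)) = 288225 / 688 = 418.93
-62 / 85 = -0.73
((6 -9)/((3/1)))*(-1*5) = 5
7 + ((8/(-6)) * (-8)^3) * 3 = 2055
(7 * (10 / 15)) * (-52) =-728 / 3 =-242.67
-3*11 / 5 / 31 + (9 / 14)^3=22443 / 425320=0.05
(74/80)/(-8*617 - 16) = -37/198080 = -0.00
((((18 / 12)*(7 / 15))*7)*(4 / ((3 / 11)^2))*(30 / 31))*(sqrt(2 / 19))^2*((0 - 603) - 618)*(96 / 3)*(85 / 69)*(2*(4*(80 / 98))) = -342916710400 / 40641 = -8437703.56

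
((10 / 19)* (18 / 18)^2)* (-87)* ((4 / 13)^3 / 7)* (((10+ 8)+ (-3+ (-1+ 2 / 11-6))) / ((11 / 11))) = -5011200 / 3214211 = -1.56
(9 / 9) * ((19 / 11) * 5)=95 / 11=8.64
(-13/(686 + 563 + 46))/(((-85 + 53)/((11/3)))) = 143/124320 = 0.00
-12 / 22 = -6 / 11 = -0.55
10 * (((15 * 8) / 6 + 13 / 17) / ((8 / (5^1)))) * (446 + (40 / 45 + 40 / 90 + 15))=12240275 / 204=60001.35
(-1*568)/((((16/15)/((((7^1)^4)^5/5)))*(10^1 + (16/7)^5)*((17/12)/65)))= -55701285117742782155018745/10341491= -5386194806700772853.26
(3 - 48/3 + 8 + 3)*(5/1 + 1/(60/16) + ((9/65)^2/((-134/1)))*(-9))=-8947357/849225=-10.54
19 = 19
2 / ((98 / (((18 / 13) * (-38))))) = -684 / 637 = -1.07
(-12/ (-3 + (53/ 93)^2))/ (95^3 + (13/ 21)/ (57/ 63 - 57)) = 20377044/ 3894849376451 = 0.00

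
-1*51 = -51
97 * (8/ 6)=129.33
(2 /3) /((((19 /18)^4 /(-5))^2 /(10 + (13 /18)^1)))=1969307769600 /16983563041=115.95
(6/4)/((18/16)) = 4/3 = 1.33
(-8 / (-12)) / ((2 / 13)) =13 / 3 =4.33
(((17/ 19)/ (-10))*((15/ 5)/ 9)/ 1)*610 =-1037/ 57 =-18.19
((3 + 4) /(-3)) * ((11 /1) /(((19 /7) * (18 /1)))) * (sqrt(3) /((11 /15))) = -245 * sqrt(3) /342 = -1.24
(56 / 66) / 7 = 4 / 33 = 0.12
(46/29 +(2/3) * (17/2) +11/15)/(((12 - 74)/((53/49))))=-30687/220255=-0.14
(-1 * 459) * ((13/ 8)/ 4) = -5967/ 32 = -186.47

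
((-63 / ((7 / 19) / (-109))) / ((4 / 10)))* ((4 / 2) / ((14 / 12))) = 559170 / 7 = 79881.43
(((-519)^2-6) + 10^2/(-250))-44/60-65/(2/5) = 8075741/30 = 269191.37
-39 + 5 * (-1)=-44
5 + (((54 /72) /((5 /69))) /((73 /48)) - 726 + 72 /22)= -2854351 /4015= -710.92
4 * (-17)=-68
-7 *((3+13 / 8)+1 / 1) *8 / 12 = -105 / 4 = -26.25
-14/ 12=-7/ 6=-1.17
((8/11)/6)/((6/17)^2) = 289/297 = 0.97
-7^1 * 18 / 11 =-126 / 11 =-11.45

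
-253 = -253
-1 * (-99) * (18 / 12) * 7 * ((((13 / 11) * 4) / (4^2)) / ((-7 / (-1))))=351 / 8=43.88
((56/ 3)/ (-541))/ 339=-56/ 550197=-0.00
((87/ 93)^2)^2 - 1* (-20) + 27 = 44112768/ 923521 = 47.77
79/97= 0.81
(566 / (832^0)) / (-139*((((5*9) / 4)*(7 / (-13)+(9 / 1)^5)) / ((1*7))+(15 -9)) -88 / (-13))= -103012 / 2400913381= -0.00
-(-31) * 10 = 310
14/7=2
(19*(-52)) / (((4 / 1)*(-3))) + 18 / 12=503 / 6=83.83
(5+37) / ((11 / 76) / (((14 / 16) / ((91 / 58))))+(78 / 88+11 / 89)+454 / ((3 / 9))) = 0.03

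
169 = 169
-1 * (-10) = 10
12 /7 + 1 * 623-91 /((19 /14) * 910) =624.64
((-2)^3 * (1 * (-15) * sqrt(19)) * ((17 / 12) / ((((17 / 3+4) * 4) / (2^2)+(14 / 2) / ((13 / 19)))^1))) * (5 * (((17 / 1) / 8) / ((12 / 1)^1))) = 32.97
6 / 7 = 0.86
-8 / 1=-8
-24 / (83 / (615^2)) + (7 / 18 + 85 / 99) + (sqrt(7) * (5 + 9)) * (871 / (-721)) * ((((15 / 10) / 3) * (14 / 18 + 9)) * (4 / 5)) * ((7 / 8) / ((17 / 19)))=-1797304699 / 16434 - 5097092 * sqrt(7) / 78795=-109536.17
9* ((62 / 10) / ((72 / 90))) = 279 / 4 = 69.75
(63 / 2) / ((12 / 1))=21 / 8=2.62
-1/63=-0.02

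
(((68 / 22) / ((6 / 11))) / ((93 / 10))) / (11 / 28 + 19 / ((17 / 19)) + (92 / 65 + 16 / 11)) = 57857800 / 2326211883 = 0.02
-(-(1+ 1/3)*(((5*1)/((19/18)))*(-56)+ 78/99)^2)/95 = 109993049104/112041765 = 981.71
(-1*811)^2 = 657721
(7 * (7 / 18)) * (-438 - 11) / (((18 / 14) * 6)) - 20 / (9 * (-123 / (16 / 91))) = -574588597 / 3626532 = -158.44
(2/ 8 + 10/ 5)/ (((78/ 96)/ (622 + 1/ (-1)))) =22356/ 13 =1719.69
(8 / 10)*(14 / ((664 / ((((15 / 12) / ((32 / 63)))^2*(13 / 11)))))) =1805895 / 14958592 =0.12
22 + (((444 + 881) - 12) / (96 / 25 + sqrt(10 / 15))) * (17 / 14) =42210446 / 92393 - 13950625 * sqrt(6) / 369572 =364.39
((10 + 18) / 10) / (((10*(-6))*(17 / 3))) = -7 / 850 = -0.01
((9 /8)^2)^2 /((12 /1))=2187 /16384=0.13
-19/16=-1.19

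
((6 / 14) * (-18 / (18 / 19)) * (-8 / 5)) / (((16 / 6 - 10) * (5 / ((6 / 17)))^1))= -0.13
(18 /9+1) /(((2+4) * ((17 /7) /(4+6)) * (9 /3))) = 0.69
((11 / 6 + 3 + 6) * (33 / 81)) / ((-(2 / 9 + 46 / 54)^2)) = -6435 / 1682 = -3.83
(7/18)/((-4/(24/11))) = -7/33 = -0.21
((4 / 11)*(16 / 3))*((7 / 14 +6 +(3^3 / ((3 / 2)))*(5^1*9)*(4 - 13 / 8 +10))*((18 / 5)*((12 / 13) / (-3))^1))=-15406464 / 715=-21547.50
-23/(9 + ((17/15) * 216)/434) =-24955/10377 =-2.40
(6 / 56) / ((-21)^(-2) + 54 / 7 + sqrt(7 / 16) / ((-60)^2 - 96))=3509695429632 / 252772350050593 - 32450544 * sqrt(7) / 252772350050593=0.01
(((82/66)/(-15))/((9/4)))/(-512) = 41/570240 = 0.00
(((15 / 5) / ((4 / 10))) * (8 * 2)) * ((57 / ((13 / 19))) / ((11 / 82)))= 10656720 / 143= 74522.52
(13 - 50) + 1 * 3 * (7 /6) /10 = -733 /20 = -36.65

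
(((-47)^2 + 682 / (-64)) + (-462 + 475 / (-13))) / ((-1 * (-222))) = 707119 / 92352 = 7.66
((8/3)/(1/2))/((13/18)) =96/13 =7.38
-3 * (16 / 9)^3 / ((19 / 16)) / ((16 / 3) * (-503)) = 4096 / 774117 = 0.01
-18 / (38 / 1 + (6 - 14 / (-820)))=-7380 / 18047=-0.41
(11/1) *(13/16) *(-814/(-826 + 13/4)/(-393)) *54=-174603/143707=-1.21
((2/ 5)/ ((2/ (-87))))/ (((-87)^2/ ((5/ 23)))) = -1/ 2001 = -0.00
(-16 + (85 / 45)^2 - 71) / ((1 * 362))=-3379 / 14661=-0.23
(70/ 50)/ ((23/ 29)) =203/ 115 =1.77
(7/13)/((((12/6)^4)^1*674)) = 0.00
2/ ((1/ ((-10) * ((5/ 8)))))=-25/ 2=-12.50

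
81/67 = 1.21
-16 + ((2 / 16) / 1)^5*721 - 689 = -23100719 / 32768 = -704.98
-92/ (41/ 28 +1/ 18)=-23184/ 383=-60.53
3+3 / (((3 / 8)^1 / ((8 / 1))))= 67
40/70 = 4/7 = 0.57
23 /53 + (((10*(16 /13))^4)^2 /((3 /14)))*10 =3186865733688285419749 /129701184639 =24570829808.21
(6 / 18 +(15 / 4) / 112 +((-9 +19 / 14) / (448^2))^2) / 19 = 8688344532523 / 450031572221952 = 0.02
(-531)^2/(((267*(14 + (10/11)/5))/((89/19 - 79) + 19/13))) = -6201418905/1143116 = -5425.01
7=7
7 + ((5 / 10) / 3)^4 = 9073 / 1296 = 7.00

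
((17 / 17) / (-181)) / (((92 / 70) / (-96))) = 1680 / 4163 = 0.40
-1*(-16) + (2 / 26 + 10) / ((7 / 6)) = 2242 / 91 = 24.64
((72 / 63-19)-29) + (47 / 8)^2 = -5529 / 448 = -12.34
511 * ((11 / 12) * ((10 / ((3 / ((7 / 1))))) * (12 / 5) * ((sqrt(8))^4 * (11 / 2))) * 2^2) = 110801152 / 3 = 36933717.33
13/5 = 2.60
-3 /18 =-0.17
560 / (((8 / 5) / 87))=30450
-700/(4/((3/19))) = -27.63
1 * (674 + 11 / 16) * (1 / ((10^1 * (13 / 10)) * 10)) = 2159 / 416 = 5.19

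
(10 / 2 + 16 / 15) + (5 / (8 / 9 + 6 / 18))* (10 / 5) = 2351 / 165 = 14.25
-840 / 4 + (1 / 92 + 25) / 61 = -1176219 / 5612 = -209.59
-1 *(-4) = 4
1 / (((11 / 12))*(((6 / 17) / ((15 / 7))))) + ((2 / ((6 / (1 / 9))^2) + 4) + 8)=2090849 / 112266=18.62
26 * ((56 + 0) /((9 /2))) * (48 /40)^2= 11648 /25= 465.92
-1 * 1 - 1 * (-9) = 8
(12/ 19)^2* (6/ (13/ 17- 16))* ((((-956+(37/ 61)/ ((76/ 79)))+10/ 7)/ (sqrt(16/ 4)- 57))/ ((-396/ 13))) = 41049367866/ 458927219135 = 0.09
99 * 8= 792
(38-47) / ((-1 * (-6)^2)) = 1 / 4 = 0.25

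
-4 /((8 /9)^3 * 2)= -729 /256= -2.85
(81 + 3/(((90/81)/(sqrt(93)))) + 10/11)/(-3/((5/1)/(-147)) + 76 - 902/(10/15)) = -4505/65384 - 27* sqrt(93)/11888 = -0.09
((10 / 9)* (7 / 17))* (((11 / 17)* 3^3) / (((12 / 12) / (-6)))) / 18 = -770 / 289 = -2.66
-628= -628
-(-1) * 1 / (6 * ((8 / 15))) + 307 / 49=5157 / 784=6.58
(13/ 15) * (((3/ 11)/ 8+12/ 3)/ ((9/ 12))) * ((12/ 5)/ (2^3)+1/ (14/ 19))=26767/ 3465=7.72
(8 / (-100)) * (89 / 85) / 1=-178 / 2125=-0.08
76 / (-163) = -76 / 163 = -0.47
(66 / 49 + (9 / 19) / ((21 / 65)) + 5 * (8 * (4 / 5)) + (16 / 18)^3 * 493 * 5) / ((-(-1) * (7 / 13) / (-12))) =-62328453148 / 1583631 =-39357.94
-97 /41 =-2.37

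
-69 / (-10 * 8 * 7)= 69 / 560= 0.12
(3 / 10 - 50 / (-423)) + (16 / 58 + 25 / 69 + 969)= 2736926783 / 2821410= 970.06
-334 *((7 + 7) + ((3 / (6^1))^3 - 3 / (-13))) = -249331 / 52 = -4794.83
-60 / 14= -30 / 7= -4.29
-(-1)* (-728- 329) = -1057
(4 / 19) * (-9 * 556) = -20016 / 19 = -1053.47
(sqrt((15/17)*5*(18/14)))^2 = 675/119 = 5.67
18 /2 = 9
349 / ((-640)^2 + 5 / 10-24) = 698 / 819153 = 0.00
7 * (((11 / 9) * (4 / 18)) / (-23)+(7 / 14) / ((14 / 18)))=16459 / 3726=4.42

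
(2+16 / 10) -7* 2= -52 / 5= -10.40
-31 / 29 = -1.07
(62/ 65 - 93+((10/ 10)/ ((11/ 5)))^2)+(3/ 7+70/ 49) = -4953981/ 55055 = -89.98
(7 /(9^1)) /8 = 7 /72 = 0.10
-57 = -57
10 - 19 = -9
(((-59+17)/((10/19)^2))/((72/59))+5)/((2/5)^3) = -715465/384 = -1863.19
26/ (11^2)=26/ 121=0.21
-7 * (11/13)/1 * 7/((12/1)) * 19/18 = -10241/2808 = -3.65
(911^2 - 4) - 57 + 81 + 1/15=12449116/15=829941.07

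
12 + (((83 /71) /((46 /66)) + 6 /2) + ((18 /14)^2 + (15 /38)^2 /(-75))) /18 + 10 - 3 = 13415810635 /693267288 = 19.35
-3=-3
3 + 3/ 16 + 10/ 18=539/ 144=3.74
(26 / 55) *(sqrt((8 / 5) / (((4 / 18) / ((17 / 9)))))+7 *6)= 52 *sqrt(85) / 275+1092 / 55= 21.60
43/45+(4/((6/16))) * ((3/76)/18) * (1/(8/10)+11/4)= 299/285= 1.05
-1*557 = -557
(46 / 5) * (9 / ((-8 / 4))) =-207 / 5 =-41.40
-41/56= -0.73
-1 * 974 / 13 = -974 / 13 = -74.92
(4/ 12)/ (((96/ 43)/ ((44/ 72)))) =473/ 5184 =0.09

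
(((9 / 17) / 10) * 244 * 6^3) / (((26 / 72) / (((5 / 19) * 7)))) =59766336 / 4199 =14233.47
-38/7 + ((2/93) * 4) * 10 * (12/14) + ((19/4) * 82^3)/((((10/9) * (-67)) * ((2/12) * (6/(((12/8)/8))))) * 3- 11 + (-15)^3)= -2578419293/4469549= -576.89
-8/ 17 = -0.47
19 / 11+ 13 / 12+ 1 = 503 / 132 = 3.81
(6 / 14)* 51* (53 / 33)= 2703 / 77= 35.10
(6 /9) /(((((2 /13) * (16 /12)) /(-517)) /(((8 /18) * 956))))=-6425276 /9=-713919.56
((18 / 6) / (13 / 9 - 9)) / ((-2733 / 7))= 63 / 61948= 0.00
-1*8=-8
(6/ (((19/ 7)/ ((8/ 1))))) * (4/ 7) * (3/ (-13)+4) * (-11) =-418.98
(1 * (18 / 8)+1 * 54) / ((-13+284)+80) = 25 / 156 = 0.16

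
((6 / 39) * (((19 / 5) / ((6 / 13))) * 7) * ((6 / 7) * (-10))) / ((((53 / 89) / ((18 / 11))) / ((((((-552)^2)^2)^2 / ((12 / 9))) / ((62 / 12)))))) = -4722818324582770650963247104 / 18073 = -261319002079498182424791.00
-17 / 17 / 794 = -1 / 794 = -0.00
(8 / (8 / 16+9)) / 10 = 8 / 95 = 0.08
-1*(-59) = 59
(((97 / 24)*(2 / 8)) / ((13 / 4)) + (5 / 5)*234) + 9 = 75913 / 312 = 243.31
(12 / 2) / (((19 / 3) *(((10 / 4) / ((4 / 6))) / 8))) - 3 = -93 / 95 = -0.98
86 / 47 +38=1872 / 47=39.83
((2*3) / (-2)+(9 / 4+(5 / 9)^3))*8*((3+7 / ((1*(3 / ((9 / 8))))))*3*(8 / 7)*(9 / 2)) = -1205 / 3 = -401.67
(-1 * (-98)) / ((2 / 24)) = 1176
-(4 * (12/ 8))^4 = -1296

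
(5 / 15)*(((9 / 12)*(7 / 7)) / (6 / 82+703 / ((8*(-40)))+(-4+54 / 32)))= -3280 / 58203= -0.06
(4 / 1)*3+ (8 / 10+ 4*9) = 244 / 5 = 48.80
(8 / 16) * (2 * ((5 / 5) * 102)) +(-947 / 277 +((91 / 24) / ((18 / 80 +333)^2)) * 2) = 14554278527761 / 147637322271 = 98.58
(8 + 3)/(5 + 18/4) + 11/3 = 275/57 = 4.82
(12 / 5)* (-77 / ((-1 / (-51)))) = -47124 / 5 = -9424.80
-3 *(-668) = 2004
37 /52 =0.71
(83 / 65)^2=1.63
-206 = -206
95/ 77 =1.23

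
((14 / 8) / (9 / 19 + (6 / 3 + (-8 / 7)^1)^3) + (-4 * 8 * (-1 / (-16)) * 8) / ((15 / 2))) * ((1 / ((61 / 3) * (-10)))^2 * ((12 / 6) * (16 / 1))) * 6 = -944652 / 371634875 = -0.00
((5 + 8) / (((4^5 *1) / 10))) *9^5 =3838185 / 512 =7496.46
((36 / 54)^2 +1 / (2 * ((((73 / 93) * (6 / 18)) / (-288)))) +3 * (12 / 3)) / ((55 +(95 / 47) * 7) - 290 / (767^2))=-222081450656 / 28548525735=-7.78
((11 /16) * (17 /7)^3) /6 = 54043 /32928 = 1.64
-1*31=-31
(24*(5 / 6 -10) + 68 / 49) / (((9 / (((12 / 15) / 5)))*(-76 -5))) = 42848 / 893025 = 0.05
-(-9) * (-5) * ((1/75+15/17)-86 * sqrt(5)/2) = 4286.49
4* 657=2628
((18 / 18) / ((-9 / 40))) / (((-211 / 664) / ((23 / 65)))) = 4.95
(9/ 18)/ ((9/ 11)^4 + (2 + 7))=14641/ 276660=0.05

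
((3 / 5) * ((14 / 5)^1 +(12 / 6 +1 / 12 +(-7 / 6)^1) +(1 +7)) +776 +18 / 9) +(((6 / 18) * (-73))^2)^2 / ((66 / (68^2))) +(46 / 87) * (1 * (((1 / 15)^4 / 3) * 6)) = 4760265289350323 / 193792500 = 24563723.00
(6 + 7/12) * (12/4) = 79/4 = 19.75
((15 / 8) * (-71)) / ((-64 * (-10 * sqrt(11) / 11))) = -0.69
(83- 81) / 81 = 0.02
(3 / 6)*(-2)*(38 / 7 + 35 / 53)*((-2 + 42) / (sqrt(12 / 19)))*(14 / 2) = -15060*sqrt(57) / 53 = -2145.29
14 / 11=1.27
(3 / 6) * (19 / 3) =19 / 6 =3.17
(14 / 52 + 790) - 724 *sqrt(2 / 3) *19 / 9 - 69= 18753 / 26 - 13756 *sqrt(6) / 27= -526.70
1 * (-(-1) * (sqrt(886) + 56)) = sqrt(886) + 56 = 85.77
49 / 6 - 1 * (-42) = 301 / 6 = 50.17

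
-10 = -10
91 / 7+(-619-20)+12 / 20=-3127 / 5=-625.40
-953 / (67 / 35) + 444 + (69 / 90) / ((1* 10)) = -53.76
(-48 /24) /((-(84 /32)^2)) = 0.29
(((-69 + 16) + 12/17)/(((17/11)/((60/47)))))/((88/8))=-53340/13583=-3.93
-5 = -5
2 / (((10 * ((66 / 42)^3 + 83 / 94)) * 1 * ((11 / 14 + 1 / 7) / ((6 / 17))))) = 2708328 / 169709215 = 0.02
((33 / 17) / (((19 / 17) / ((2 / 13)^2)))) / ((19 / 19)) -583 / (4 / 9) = -16847589 / 12844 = -1311.71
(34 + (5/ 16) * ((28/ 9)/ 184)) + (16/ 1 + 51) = 669059/ 6624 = 101.01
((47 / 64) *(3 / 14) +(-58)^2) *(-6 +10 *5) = 33157135 / 224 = 148022.92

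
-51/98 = -0.52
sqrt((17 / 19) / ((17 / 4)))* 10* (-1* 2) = -40* sqrt(19) / 19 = -9.18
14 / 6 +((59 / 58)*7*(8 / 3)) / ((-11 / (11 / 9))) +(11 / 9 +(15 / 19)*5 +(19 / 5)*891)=252253898 / 74385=3391.19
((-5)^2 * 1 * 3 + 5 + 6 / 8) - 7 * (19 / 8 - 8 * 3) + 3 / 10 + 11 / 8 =1169 / 5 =233.80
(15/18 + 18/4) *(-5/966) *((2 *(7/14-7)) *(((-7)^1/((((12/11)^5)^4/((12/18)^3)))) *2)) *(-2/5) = 8745749934123280119613/83698767960113040850944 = 0.10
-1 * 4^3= -64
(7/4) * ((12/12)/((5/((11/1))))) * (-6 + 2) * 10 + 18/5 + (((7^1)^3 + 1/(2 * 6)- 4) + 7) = 11741/60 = 195.68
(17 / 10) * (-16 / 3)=-136 / 15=-9.07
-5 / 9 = -0.56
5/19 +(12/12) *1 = 24/19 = 1.26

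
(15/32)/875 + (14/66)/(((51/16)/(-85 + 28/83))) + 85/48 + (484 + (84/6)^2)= 528914045917/782258400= 676.14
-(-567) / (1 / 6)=3402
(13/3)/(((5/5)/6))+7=33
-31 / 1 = -31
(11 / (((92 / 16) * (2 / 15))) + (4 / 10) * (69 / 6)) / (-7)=-2179 / 805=-2.71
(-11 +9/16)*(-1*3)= 501/16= 31.31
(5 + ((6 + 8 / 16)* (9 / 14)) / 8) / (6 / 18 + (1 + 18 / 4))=3711 / 3920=0.95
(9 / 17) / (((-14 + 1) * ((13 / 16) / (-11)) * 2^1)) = 792 / 2873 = 0.28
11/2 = 5.50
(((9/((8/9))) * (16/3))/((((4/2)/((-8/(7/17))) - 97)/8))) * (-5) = 48960/2201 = 22.24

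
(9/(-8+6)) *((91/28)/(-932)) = 117/7456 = 0.02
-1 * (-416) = 416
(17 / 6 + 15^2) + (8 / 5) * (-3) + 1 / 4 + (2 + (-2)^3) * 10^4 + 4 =-3586363 / 60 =-59772.72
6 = 6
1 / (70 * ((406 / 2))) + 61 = 866811 / 14210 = 61.00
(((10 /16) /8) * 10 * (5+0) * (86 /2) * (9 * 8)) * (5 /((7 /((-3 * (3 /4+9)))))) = -28299375 /112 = -252672.99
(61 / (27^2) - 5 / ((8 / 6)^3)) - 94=-4480175 / 46656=-96.03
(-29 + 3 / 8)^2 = 819.39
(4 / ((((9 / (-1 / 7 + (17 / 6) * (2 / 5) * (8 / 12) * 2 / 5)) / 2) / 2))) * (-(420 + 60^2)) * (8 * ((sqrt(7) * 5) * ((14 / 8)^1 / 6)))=-1076288 * sqrt(7) / 81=-35155.44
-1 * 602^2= -362404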